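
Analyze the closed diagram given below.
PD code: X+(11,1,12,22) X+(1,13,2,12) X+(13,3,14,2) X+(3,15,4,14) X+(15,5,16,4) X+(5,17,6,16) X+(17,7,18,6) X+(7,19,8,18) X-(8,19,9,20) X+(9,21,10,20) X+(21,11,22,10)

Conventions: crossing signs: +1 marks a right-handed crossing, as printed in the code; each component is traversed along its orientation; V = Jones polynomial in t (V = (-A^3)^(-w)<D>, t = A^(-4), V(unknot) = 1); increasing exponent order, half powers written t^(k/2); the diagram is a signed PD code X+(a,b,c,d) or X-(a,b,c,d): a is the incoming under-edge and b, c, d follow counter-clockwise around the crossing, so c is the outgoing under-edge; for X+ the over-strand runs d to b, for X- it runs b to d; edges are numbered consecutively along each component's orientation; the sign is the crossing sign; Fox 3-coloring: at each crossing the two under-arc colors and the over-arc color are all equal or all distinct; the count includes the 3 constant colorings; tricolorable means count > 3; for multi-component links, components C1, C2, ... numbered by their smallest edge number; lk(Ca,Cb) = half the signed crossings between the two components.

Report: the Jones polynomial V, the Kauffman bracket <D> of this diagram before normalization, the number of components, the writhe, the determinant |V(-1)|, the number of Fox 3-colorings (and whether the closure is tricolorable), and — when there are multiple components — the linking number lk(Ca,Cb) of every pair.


V(t) = t^4 + t^6 - t^7 + t^8 - t^9 + t^10 - t^11 + t^12 - t^13
bracket: A^-25 - A^-21 + A^-17 - A^-13 + A^-9 - A^-5 + A^-1 - A^3 - A^11, w = +9
1 component, writhe +9, over 11 crossings
det 9, colorings 9 of 3^11 — tricolorable
observation: |V(-1)| = 9: so tricolorable, since 3 divides 9


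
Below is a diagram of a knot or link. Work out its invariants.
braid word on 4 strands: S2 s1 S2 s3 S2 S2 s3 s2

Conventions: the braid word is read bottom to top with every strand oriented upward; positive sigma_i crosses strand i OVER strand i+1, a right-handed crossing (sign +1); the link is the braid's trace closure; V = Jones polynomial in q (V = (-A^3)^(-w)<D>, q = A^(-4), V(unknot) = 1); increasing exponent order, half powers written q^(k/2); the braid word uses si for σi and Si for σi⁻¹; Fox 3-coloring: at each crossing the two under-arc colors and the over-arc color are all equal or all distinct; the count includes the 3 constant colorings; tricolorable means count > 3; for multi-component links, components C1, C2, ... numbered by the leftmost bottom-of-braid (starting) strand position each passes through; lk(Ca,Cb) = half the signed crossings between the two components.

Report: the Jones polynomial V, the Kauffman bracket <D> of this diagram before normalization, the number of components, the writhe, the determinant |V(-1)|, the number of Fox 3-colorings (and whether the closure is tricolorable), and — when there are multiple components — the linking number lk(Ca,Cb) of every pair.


Jones polynomial: V(q) = q^(-7/2) - 2q^(-5/2) + q^(-3/2) - 2q^(-1/2) + q^(1/2) - q^(3/2)
<D> = -A^-6 + A^-2 - 2A^2 + A^6 - 2A^10 + A^14; writhe 0
components 2, writhe 0 (8 crossings)
linking number lk(C1,C2) = 0
3-colorings: 3 of 3^8, det 8 — not tricolorable
note: w = 0 shifts under R1 moves; the (-A^3)^(0) factor cancels that in V


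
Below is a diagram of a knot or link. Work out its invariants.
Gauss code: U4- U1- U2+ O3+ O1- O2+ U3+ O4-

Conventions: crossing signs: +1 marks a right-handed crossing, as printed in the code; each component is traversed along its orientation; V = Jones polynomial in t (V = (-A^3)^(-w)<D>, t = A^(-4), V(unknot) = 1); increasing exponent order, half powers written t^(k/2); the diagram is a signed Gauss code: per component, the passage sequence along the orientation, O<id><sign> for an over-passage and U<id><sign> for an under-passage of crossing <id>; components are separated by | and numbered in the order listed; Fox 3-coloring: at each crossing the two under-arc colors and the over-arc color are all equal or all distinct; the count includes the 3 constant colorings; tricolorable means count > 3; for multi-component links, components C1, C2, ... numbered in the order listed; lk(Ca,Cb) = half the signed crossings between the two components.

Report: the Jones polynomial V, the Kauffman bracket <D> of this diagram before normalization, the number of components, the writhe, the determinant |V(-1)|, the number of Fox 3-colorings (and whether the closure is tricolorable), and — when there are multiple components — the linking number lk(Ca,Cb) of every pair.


V(t) = 1
bracket: 1, w = 0
1 component, writhe 0, over 4 crossings
det 1, colorings 3 of 3^4 — not tricolorable
observation: |V(-1)| = 1: so not tricolorable, since 3 does not divide 1


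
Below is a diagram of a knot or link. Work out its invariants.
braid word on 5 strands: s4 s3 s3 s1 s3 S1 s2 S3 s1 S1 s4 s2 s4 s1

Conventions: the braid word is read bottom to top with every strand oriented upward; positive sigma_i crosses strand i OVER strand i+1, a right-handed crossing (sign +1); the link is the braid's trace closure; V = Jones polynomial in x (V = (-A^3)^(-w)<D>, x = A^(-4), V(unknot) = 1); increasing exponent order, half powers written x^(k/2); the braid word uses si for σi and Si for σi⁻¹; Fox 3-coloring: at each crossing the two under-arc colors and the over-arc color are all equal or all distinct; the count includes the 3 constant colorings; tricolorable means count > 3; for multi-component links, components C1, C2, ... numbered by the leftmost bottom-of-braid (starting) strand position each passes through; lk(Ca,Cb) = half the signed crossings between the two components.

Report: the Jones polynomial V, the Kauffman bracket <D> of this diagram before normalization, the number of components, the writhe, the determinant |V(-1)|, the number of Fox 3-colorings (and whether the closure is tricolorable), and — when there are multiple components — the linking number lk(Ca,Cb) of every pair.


V(x) = x^2 - x^3 + 3x^4 - 3x^5 + 4x^6 - 4x^7 + 2x^8 - 2x^9 + x^10
bracket: A^-16 - 2A^-12 + 2A^-8 - 4A^-4 + 4 - 3A^4 + 3A^8 - A^12 + A^16, w = +8
1 component, writhe +8, over 14 crossings
det 21, colorings 9 of 3^14 — tricolorable
observation: w = +8 (over 14 crossings) is diagram-only; (-A^3)^(-8) removes it from V


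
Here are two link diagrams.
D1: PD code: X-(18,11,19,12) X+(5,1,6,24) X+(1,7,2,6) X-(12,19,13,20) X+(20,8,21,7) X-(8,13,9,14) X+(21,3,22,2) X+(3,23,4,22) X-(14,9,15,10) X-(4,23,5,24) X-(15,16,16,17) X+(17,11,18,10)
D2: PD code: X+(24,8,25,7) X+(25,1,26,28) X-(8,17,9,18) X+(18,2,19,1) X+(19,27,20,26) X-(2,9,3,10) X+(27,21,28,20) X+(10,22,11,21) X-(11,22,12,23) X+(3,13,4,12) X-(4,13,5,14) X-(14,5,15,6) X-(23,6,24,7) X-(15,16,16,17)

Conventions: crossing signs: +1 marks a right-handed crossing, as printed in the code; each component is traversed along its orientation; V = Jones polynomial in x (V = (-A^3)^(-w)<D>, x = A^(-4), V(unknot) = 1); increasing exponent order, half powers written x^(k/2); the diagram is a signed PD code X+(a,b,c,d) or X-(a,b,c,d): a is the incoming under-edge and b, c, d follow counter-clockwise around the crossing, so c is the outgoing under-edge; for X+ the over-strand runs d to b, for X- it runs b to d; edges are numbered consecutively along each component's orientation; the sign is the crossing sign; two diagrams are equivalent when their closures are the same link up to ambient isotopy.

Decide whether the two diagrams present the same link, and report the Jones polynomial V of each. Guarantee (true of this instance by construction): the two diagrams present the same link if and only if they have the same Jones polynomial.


equivalent: yes
V(D1) = -x^-3 + x^-2 - x^-1 + 3 - x + x^2 - x^3  (w 0, c 12, <D> = -A^-12 + A^-8 - A^-4 + 3 - A^4 + A^8 - A^12)
V(D2) = -x^-3 + x^-2 - x^-1 + 3 - x + x^2 - x^3  (w 0, c 14, <D> = -A^-12 + A^-8 - A^-4 + 3 - A^4 + A^8 - A^12)
why: Reidemeister moves carry D1 (12 crossings) to D2 (14)


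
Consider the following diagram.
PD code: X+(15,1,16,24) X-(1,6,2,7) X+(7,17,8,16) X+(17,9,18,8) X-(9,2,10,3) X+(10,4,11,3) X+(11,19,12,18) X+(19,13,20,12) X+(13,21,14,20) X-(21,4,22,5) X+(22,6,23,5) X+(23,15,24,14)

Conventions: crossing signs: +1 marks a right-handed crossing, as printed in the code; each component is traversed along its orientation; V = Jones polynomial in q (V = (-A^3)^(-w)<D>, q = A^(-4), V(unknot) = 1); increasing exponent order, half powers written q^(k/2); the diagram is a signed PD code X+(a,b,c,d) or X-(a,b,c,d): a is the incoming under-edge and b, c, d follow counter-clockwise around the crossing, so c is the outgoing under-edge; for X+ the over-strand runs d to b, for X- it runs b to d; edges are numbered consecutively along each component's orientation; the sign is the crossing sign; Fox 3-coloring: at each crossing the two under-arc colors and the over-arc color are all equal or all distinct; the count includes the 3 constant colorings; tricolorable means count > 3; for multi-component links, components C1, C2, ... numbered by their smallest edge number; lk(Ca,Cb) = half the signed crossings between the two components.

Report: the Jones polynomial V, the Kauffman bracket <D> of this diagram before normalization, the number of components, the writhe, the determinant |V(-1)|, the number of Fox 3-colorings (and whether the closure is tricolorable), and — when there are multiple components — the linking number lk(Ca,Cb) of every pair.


Jones polynomial: V(q) = q^3 + q^5 - q^6 + q^7 - q^8 + q^9 - q^10
<D> = -A^-22 + A^-18 - A^-14 + A^-10 - A^-6 + A^-2 + A^6; writhe +6
components 1, writhe +6 (12 crossings)
3-colorings: 3 of 3^12, det 7 — not tricolorable
note: |V(-1)| = 7: so not tricolorable, since 3 does not divide 7


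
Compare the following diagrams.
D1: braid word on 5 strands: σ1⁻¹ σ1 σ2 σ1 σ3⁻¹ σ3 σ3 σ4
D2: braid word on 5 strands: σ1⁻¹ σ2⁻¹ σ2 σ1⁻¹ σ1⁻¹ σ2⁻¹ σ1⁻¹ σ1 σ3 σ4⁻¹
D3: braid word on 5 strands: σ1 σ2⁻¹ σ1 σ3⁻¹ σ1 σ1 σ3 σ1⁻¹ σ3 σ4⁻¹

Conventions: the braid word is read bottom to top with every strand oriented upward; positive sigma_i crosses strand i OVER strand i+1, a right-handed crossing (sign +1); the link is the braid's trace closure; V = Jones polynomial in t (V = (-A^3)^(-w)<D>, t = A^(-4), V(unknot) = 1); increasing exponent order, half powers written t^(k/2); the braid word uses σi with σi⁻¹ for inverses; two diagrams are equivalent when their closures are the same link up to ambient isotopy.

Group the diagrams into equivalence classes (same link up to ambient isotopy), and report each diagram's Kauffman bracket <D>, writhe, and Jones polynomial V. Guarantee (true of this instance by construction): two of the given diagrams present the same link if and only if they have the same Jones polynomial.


grouping into links: {D1} | {D2} | {D3}
V(D1) = 1  (w +4, c 8, <D> = A^12)
D2 (bracket A^-8 + 1 - A^4; 10 crossings at w = -4): V = -t^-4 + t^-3 + t^-1
V(D3) = t + t^3 - t^4  [10 crossings, <D> = -A^-10 + A^-6 + A^2, w = +2]
why: 3 values of V(t) split the 3 diagrams


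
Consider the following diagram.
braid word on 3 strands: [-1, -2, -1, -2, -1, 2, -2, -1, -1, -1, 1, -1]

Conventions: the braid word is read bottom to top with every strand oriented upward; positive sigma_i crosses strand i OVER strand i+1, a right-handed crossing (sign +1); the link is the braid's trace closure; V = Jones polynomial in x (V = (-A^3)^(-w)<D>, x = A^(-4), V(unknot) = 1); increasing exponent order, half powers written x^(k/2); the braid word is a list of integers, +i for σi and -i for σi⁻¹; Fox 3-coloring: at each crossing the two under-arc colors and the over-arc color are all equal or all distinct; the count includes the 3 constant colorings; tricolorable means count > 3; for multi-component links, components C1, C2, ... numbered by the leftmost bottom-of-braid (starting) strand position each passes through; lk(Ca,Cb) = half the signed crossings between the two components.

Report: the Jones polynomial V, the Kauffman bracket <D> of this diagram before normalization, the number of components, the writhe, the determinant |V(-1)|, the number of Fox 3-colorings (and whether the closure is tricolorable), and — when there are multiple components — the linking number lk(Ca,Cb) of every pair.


V = -x^-10 + x^-9 - x^-8 + x^-7 - x^-6 + x^-5 + x^-3
<D> = A^-12 + A^-4 - 1 + A^4 - A^8 + A^12 - A^16 (w = -8)
1 component over 12 crossings, w = -8
3 Fox colorings among 3^12, |V(-1)| = 7: not tricolorable
why: the word shrinks to σ1⁻¹ σ2⁻¹ σ1⁻¹ σ2⁻¹ σ1⁻¹ σ1⁻¹ σ1⁻¹ σ1⁻¹ after cancelling


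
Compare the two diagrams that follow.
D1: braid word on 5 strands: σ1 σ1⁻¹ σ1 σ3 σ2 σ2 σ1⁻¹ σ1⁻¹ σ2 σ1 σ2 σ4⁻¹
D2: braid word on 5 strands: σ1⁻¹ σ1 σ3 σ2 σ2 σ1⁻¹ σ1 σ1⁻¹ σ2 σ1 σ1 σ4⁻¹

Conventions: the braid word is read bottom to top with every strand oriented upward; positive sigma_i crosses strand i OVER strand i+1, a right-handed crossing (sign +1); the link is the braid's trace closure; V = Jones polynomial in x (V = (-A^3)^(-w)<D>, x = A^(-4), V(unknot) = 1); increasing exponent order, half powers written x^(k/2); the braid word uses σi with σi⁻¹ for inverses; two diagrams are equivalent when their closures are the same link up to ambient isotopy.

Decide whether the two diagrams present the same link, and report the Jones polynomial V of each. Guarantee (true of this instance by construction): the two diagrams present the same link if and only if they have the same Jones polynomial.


same link: yes
V(D1) = x - x^2 + 2x^3 - x^4 + x^5 - x^6  [12 crossings, <D> = -A^-12 + A^-8 - A^-4 + 2 - A^4 + A^8, w = +4]
V(D2) = x - x^2 + 2x^3 - x^4 + x^5 - x^6  (w +4, c 12, <D> = -A^-12 + A^-8 - A^-4 + 2 - A^4 + A^8)
note: from 12 to 12 crossings by R-moves: one link, two diagrams


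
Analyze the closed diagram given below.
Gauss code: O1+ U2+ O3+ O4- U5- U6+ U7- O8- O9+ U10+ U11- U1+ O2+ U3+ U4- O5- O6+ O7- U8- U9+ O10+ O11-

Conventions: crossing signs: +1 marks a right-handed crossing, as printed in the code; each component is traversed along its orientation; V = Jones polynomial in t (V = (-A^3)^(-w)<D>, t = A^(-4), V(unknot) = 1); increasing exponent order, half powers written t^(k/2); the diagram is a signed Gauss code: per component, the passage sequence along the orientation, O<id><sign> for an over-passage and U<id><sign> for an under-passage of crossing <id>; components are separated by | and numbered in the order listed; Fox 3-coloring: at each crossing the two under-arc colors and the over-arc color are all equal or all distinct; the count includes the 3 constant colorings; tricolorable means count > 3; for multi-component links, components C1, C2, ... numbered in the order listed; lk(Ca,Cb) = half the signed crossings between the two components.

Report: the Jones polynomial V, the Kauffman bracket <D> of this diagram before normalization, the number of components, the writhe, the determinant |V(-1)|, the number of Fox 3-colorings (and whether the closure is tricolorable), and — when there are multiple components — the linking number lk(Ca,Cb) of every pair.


Jones polynomial: V(t) = 1
<D> = -A^3; writhe +1
components 1, writhe +1 (11 crossings)
3-colorings: 3 of 3^11, det 1 — not tricolorable
note: w = +1 (over 11 crossings) is diagram-only; (-A^3)^(-1) removes it from V


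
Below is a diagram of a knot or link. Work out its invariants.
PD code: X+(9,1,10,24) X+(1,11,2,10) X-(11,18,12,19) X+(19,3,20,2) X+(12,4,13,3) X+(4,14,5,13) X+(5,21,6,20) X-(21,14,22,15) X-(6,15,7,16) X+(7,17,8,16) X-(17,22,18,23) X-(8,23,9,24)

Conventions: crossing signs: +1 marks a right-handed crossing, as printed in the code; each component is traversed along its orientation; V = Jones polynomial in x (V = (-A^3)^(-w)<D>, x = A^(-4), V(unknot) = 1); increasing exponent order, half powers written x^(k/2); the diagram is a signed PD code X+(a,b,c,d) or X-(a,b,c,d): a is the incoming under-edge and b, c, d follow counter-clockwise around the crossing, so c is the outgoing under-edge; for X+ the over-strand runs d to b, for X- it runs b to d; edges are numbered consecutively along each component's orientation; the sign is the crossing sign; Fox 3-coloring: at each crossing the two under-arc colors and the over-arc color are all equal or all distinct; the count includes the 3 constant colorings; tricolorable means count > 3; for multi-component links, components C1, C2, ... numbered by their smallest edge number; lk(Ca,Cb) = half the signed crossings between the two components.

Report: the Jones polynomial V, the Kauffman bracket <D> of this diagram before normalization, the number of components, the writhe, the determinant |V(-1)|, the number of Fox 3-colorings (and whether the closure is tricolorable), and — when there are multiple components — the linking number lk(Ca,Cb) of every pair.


Jones polynomial: V(x) = -x^-1 + 2 - x + 2x^2 - x^3 + x^4 - x^5
<D> = -A^-14 + A^-10 - A^-6 + 2A^-2 - A^2 + 2A^6 - A^10; writhe +2
components 1, writhe +2 (12 crossings)
3-colorings: 9 of 3^12, det 9 — tricolorable
note: det 9 = |V(-1)|; divisible by 3, so tricolorable


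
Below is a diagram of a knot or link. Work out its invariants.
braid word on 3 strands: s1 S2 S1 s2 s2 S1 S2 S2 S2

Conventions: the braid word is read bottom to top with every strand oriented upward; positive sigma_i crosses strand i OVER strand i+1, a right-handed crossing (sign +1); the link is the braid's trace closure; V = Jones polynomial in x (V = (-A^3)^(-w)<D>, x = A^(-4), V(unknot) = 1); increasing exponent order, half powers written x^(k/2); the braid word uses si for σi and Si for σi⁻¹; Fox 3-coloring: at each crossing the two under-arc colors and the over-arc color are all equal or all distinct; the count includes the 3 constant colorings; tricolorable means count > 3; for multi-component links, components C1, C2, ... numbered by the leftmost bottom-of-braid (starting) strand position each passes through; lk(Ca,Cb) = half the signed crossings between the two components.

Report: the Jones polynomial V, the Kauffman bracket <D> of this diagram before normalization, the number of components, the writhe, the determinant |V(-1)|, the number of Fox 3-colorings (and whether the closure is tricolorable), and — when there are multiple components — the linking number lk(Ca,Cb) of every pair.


V = -x^(-13/2) + x^(-11/2) - 2x^(-9/2) + 2x^(-7/2) - 3x^(-5/2) + 2x^(-3/2) - 2x^(-1/2) + x^(1/2)
<D> = -A^-11 + 2A^-7 - 2A^-3 + 3A - 2A^5 + 2A^9 - A^13 + A^17 (w = -3)
2 components over 9 crossings, w = -3
lk(C1,C2): -3
3 Fox colorings among 3^9, |V(-1)| = 14: not tricolorable
why: w = -3 shifts under R1 moves; the (-A^3)^(3) factor cancels that in V


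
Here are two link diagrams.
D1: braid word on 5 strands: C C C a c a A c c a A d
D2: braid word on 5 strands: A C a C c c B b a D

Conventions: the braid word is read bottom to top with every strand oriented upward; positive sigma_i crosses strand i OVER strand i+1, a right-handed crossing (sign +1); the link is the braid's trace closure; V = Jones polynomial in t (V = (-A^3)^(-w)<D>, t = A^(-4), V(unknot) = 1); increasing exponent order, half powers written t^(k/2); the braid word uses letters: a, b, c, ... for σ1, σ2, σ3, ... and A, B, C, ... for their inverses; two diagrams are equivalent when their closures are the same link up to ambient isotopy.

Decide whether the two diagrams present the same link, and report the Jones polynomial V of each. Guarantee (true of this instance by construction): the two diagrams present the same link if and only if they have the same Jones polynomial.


equivalent: yes
V(D1) = t^-1 + 2 + t  (w +2, c 12, <D> = A^2 + 2A^6 + A^10)
V(D2) = t^-1 + 2 + t  (w 0, c 10, <D> = A^-4 + 2 + A^4)
why: from 12 to 10 crossings by R-moves: one link, two diagrams


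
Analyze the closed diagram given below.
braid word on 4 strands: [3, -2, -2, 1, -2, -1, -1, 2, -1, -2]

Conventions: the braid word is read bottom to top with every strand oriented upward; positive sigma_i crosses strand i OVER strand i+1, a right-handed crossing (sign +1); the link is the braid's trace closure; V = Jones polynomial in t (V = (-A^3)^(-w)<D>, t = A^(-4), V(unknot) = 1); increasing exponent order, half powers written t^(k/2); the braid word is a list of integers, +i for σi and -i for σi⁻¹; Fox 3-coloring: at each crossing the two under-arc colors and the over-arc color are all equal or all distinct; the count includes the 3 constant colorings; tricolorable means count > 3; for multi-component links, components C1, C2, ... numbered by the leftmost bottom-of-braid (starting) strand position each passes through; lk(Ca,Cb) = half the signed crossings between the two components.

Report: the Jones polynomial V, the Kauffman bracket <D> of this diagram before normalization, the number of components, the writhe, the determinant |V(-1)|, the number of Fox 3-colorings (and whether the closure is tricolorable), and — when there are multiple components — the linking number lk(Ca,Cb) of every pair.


V = t^(-17/2) - 2t^(-15/2) + 4t^(-13/2) - 4t^(-11/2) + 4t^(-9/2) - 5t^(-7/2) + 2t^(-5/2) - 2t^(-3/2)
<D> = -2A^-6 + 2A^-2 - 5A^2 + 4A^6 - 4A^10 + 4A^14 - 2A^18 + A^22 (w = -4)
2 components over 10 crossings, w = -4
lk(C1,C2): 0
9 Fox colorings among 3^10, |V(-1)| = 24: tricolorable
why: w = -4 shifts under R1 moves; the (-A^3)^(4) factor cancels that in V


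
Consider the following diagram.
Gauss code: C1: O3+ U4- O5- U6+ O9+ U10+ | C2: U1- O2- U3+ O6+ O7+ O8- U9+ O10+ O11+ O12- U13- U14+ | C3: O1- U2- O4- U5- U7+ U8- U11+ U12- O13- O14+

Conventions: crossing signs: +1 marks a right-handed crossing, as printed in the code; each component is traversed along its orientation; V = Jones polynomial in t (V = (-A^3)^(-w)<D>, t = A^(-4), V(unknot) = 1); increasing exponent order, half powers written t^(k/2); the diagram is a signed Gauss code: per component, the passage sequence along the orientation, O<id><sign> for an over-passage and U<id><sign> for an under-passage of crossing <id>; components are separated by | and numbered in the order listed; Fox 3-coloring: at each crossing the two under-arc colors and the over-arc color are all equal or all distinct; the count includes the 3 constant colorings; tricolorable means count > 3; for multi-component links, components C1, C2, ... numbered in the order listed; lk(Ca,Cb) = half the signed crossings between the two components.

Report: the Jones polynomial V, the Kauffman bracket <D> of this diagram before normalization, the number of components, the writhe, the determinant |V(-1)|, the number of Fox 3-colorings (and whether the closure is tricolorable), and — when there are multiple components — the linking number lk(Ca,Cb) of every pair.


V = t^-4 - 2t^-3 + 4t^-2 - 4t^-1 + 6 - 4t + 4t^2 - 2t^3 + t^4
<D> = A^-16 - 2A^-12 + 4A^-8 - 4A^-4 + 6 - 4A^4 + 4A^8 - 2A^12 + A^16 (w = 0)
3 components over 14 crossings, w = 0
lk(C1,C2): +2
lk(C1,C3) = -1
linking number lk(C2,C3) = -1
3 Fox colorings among 3^14, |V(-1)| = 28: not tricolorable
why: V is palindromic (span 8, det 28): t -> 1/t fixes it; necessary, not sufficient, for amphichirality


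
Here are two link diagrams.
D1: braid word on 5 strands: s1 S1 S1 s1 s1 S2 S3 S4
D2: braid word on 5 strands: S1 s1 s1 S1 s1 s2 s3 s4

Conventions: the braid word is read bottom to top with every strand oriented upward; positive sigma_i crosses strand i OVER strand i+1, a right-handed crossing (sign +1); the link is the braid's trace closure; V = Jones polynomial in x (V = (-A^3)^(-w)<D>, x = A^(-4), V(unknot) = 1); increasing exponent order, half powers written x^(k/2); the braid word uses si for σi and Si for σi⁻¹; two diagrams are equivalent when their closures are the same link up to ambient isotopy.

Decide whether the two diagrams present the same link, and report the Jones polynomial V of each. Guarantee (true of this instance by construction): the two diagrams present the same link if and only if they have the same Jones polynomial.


equivalent: yes
D1 (bracket A^-6; 8 crossings at w = -2): V = 1
D2 (bracket A^12; 8 crossings at w = +4): V = 1
key observation: all 2 diagrams share one V(x), hence one class


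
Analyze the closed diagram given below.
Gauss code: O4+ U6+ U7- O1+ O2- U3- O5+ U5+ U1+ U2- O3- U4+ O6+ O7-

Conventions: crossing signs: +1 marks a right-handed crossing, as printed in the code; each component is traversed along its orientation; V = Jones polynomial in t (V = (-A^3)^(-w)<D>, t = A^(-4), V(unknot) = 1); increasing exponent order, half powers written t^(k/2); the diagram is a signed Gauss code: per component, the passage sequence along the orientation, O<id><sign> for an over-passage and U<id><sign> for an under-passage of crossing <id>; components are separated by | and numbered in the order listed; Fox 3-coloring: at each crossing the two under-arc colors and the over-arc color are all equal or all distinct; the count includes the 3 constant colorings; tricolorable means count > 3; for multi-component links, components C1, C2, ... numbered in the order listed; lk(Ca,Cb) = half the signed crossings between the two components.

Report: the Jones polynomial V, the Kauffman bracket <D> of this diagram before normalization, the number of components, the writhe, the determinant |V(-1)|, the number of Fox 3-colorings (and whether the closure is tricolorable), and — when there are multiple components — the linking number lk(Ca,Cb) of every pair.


V = 1
<D> = -A^3 (w = +1)
1 component over 7 crossings, w = +1
3 Fox colorings among 3^7, |V(-1)| = 1: not tricolorable
why: |V(-1)| = 1: so not tricolorable, since 3 does not divide 1


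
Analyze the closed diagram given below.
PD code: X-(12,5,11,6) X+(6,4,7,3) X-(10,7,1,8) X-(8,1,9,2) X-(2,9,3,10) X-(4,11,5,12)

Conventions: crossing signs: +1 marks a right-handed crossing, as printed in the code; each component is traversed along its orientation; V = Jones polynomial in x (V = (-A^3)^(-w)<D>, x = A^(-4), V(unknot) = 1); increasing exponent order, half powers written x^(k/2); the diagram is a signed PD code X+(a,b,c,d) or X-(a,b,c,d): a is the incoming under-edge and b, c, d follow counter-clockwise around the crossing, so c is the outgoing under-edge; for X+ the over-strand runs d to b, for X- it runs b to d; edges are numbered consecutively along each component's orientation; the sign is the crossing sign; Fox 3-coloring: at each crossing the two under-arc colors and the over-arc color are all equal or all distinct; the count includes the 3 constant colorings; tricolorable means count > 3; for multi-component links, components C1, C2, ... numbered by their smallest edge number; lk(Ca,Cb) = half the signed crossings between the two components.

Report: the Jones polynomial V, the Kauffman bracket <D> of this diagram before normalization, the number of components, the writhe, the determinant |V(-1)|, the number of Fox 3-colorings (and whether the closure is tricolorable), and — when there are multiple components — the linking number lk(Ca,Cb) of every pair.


Jones polynomial: V(x) = x^(-13/2) - x^(-11/2) + x^(-9/2) - 2x^(-7/2) - x^(-3/2)
<D> = -A^-6 - 2A^2 + A^6 - A^10 + A^14; writhe -4
components 2, writhe -4 (6 crossings)
linking number lk(C1,C2) = -1
3-colorings: 9 of 3^6, det 6 — tricolorable
note: span 5 respects span(V) <= c + mu - 1 = 7 for this 2-component diagram


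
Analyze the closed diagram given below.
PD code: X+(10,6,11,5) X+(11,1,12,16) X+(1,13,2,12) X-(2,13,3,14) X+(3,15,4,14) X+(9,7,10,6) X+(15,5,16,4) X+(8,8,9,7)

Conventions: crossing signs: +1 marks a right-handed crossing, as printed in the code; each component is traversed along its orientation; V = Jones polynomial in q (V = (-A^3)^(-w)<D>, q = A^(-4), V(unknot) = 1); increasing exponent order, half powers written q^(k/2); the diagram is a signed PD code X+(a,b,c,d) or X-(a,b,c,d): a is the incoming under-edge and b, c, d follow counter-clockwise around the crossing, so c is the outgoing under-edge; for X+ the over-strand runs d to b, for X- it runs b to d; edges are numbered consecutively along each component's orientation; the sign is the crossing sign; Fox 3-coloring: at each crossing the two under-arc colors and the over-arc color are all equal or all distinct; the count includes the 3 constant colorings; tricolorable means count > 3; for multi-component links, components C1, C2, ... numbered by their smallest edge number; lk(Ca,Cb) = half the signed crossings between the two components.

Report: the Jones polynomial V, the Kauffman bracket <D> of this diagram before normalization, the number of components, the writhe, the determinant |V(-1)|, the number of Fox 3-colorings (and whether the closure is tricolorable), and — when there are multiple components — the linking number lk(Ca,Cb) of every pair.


Jones polynomial: V(q) = q + q^3 - q^4
<D> = -A^2 + A^6 + A^14; writhe +6
components 1, writhe +6 (8 crossings)
3-colorings: 9 of 3^8, det 3 — tricolorable
note: the span of V is 3, forcing >= 3 crossings in any diagram


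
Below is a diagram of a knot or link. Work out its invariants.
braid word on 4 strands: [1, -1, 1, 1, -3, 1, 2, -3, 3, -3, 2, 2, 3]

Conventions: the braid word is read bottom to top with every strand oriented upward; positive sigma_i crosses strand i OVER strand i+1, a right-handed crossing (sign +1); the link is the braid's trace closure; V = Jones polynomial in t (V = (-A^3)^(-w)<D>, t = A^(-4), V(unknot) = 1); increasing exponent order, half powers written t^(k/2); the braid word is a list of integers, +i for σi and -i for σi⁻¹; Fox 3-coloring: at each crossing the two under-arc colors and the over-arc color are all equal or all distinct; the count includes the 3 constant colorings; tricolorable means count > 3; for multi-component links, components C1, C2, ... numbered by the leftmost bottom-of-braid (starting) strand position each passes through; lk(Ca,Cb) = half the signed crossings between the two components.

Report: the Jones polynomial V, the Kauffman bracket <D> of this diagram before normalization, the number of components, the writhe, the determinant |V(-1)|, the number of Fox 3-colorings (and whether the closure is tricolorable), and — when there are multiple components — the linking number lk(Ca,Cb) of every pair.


Jones polynomial: V(t) = t^2 + 2t^4 - 2t^5 + t^6 - 2t^7 + t^8
<D> = -A^-17 + 2A^-13 - A^-9 + 2A^-5 - 2A^-1 - A^7; writhe +5
components 1, writhe +5 (13 crossings)
3-colorings: 27 of 3^13, det 9 — tricolorable
note: |V(-1)| = 9: so tricolorable, since 3 divides 9


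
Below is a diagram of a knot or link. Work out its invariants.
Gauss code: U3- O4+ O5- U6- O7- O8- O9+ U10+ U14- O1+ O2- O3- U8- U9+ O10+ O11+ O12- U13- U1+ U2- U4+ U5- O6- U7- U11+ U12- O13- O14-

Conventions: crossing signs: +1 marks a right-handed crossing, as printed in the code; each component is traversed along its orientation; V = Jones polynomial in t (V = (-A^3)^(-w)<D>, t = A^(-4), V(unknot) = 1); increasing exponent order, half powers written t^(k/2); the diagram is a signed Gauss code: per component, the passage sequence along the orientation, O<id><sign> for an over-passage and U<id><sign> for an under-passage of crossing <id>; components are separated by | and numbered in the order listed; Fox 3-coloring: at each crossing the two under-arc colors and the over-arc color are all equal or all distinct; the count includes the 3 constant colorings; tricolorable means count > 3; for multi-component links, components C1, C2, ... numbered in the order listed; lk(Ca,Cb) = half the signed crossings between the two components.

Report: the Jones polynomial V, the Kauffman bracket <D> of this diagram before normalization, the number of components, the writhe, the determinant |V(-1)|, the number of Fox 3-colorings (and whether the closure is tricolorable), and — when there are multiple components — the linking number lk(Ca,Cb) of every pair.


V(t) = -t^-6 + t^-5 - t^-4 + 2t^-3 - t^-2 + t^-1
bracket: A^-8 - A^-4 + 2 - A^4 + A^8 - A^12, w = -4
1 component, writhe -4, over 14 crossings
det 7, colorings 3 of 3^14 — not tricolorable
observation: det 7 = |V(-1)|; not divisible by 3, so not tricolorable


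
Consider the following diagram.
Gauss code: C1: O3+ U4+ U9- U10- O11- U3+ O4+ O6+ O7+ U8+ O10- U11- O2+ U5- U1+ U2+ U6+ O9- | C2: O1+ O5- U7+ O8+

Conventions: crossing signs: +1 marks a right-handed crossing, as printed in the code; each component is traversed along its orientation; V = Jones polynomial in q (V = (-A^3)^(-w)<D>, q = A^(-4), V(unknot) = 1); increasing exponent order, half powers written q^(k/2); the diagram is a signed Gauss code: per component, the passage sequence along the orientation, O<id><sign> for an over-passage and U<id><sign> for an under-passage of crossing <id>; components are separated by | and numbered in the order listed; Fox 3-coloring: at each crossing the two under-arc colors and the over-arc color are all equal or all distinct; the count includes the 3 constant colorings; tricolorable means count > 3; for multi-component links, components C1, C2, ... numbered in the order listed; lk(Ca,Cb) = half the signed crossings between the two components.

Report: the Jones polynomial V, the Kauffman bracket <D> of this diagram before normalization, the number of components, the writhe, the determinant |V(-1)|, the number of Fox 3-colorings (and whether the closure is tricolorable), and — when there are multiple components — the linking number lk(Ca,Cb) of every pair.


V(q) = -q^(-3/2) + q^(-1/2) - 2q^(1/2) + 2q^(3/2) - 2q^(5/2) + q^(7/2) - q^(9/2)
bracket: A^-9 - A^-5 + 2A^-1 - 2A^3 + 2A^7 - A^11 + A^15, w = +3
2 components, writhe +3, over 11 crossings
lk(C1,C2) = +1
det 10, colorings 3 of 3^11 — not tricolorable
observation: w = +3 shifts under R1 moves; the (-A^3)^(-3) factor cancels that in V


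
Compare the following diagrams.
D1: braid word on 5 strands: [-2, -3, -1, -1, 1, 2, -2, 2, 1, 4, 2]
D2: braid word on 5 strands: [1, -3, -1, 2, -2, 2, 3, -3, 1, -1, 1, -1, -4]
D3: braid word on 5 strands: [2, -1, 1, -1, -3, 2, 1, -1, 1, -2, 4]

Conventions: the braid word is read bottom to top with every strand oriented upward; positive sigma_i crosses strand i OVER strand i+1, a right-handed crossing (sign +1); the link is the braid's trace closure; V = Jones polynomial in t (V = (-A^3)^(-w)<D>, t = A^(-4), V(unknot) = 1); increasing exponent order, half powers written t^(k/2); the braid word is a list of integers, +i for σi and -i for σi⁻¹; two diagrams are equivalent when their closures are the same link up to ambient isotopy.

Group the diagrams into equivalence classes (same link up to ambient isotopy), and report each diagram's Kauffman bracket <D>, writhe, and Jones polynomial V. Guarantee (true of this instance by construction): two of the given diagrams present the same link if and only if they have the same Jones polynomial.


equivalence classes: {D1, D2, D3}
D1 (bracket A + A^5; 11 crossings at w = +1): V = -t^(-1/2) - t^(1/2)
V(D2) = -t^(-1/2) - t^(1/2)  [13 crossings, <D> = A^-5 + A^-1, w = -1]
D3 (bracket A + A^5; 11 crossings at w = +1): V = -t^(-1/2) - t^(1/2)
key observation: all 3 diagrams share one V(t), hence one class


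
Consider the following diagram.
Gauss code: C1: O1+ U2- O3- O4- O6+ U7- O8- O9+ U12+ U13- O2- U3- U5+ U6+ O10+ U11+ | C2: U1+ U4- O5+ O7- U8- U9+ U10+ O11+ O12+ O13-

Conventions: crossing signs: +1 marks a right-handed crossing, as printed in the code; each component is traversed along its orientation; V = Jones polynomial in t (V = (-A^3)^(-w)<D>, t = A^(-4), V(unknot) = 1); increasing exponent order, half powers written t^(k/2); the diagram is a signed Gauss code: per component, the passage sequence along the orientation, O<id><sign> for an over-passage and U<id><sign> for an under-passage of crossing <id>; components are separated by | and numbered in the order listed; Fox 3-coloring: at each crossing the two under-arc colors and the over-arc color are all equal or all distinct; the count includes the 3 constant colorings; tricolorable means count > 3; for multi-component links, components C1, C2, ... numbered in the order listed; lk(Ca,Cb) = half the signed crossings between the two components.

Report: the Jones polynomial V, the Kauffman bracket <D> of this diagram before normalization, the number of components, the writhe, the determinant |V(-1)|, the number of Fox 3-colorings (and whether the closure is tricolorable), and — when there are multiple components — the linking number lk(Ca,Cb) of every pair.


V(t) = t^(-5/2) - 2t^(-3/2) + 2t^(-1/2) - 4t^(1/2) + 3t^(3/2) - 3t^(5/2) + 2t^(7/2) - t^(9/2)
bracket: A^-15 - 2A^-11 + 3A^-7 - 3A^-3 + 4A - 2A^5 + 2A^9 - A^13, w = +1
2 components, writhe +1, over 13 crossings
lk(C1,C2) = +1
det 18, colorings 9 of 3^13 — tricolorable
observation: the span of V is 7, within the link bound 13 + 2 - 1


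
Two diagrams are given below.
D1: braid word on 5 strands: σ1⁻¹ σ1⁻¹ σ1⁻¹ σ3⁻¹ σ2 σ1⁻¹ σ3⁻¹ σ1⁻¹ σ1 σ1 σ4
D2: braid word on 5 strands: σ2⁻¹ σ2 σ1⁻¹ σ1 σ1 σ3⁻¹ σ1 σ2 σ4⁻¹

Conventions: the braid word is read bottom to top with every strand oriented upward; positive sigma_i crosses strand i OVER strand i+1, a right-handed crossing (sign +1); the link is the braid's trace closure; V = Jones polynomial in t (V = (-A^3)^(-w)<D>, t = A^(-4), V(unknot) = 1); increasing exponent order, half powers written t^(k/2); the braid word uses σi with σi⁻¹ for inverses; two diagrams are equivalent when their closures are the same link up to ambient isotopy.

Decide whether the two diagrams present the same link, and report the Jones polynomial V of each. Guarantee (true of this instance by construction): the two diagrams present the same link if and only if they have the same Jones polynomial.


equivalent: no
D1 (bracket A^-3 + 2A^5 - A^9 + A^13 - A^17; 11 crossings at w = -3): V = t^(-13/2) - t^(-11/2) + t^(-9/2) - 2t^(-7/2) - t^(-3/2)
V(D2) = -t^(1/2) - t^(5/2)  [9 crossings, <D> = A^-7 + A, w = +1]
observation: 2 classes among 2 diagrams; unequal V(t) rules out equality


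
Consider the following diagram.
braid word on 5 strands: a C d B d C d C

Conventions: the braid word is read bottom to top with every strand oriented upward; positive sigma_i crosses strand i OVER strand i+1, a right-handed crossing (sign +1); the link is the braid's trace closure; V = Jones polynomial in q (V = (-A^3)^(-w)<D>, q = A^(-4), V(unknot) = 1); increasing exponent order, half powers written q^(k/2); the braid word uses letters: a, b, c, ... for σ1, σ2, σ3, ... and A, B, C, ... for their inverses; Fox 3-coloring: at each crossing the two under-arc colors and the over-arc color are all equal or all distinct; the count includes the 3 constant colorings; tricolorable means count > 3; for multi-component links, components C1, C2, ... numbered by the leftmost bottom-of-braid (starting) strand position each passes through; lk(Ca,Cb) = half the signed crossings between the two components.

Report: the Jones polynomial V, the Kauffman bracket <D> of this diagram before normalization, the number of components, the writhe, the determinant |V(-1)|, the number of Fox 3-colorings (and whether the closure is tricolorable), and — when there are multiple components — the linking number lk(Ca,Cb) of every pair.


Jones polynomial: V(q) = -q^-3 + 2q^-2 - 2q^-1 + 3 - 2q + 2q^2 - q^3
<D> = -A^-12 + 2A^-8 - 2A^-4 + 3 - 2A^4 + 2A^8 - A^12; writhe 0
components 1, writhe 0 (8 crossings)
3-colorings: 3 of 3^8, det 13 — not tricolorable
note: w = 0 (over 8 crossings) is diagram-only; (-A^3)^(0) removes it from V


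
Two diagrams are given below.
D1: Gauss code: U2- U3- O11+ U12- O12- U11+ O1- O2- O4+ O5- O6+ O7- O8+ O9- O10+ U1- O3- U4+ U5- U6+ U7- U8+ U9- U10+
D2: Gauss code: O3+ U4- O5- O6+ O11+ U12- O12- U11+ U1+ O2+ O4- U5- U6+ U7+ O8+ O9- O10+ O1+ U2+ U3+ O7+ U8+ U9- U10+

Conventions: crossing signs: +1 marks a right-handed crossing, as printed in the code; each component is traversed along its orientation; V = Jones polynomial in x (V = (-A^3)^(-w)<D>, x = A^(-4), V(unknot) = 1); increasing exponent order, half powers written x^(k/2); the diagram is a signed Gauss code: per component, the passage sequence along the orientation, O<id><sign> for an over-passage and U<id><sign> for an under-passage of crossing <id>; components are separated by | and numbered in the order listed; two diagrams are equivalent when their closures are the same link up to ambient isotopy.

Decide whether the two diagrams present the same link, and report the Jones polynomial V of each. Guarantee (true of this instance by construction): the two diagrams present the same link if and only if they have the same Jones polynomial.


same link: no
V(D1) = 1  [12 crossings, <D> = A^-6, w = -2]
D2 (bracket -A^-12 + A^-8 - A^-4 + 2 - A^4 + A^8; 12 crossings at w = +4): V = x - x^2 + 2x^3 - x^4 + x^5 - x^6
note: 2 classes among 2 diagrams; unequal V(x) rules out equality
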